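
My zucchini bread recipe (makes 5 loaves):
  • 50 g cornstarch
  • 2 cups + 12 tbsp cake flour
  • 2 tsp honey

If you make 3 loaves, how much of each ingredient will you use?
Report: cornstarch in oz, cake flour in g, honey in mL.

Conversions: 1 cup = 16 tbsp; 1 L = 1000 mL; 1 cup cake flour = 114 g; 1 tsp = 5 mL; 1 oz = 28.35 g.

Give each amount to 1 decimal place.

Scaling factor: 3/5 = 0.6.
cornstarch: 50 g × 3/5 ÷ 28.35 g/oz ≈ 1.1 oz
cake flour: (2 cup + 12 tbsp = 2.75 cup) × 3/5 × 114 g/cup = 188.1 g
honey: 2 tsp × 3/5 × 5 mL/tsp = 6.0 mL

cornstarch: 1.1 oz; cake flour: 188.1 g; honey: 6.0 mL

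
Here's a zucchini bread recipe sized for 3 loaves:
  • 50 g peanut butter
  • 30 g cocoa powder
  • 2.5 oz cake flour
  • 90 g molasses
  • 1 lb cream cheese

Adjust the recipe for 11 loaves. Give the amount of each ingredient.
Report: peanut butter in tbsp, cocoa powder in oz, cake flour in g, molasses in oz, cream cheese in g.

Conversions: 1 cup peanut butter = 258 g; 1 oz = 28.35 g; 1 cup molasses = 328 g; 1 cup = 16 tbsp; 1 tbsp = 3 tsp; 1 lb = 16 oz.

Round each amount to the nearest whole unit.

peanut butter: 11 tbsp; cocoa powder: 4 oz; cake flour: 260 g; molasses: 12 oz; cream cheese: 1663 g

Scaling factor: 11/3.
peanut butter: 50 g × 11/3 ÷ 258 g/cup × 16 tbsp/cup ≈ 11 tbsp
cocoa powder: 30 g × 11/3 ÷ 28.35 g/oz ≈ 4 oz
cake flour: 2.5 oz × 11/3 × 28.35 g/oz ≈ 260 g
molasses: 90 g × 11/3 ÷ 28.35 g/oz ≈ 12 oz
cream cheese: 1 lb × 11/3 × 16 oz/lb × 28.35 g/oz ≈ 1663 g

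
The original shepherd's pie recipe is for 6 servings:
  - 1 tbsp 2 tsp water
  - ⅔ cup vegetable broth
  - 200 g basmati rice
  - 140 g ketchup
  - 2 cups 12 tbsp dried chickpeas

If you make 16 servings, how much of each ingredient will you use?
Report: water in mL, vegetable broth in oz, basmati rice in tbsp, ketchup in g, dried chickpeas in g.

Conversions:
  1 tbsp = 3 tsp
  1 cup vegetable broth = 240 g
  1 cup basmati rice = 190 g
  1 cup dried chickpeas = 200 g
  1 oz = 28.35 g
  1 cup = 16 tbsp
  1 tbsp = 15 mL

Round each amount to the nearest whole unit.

Scaling factor: 16/6 = 8/3.
water: (1 tbsp + 2 tsp = 5/3 tbsp) × 8/3 × 15 mL/tbsp ≈ 67 mL
vegetable broth: 2/3 cup × 8/3 × 240 g/cup ÷ 28.35 g/oz ≈ 15 oz
basmati rice: 200 g × 8/3 ÷ 190 g/cup × 16 tbsp/cup ≈ 45 tbsp
ketchup: 140 g × 8/3 ≈ 373 g
dried chickpeas: (2 cup + 12 tbsp = 2.75 cup) × 8/3 × 200 g/cup ≈ 1467 g

water: 67 mL; vegetable broth: 15 oz; basmati rice: 45 tbsp; ketchup: 373 g; dried chickpeas: 1467 g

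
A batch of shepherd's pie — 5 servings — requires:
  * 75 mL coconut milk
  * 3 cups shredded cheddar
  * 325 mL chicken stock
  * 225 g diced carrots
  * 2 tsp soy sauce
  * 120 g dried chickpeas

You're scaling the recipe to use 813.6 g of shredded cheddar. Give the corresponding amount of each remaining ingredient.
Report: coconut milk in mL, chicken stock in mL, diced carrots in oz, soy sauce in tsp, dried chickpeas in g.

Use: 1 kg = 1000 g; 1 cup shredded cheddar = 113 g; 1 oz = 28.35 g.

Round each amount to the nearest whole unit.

The original recipe has 339 g of shredded cheddar, so the scaling factor is 813.6 ÷ 339 = 12/5 = 2.4.
coconut milk: 75 mL × 12/5 = 180 mL
chicken stock: 325 mL × 12/5 = 780 mL
diced carrots: 225 g × 12/5 ÷ 28.35 g/oz ≈ 19 oz
soy sauce: 2 tsp × 12/5 ≈ 5 tsp
dried chickpeas: 120 g × 12/5 = 288 g

coconut milk: 180 mL; chicken stock: 780 mL; diced carrots: 19 oz; soy sauce: 5 tsp; dried chickpeas: 288 g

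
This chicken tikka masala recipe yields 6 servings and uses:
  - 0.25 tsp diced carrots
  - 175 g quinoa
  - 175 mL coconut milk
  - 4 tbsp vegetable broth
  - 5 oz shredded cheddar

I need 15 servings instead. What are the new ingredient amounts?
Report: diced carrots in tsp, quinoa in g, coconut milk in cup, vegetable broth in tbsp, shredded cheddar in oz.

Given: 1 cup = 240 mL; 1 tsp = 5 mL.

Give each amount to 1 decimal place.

Scaling factor: 15/6 = 5/2 = 2.5.
diced carrots: 0.25 tsp × 5/2 ≈ 0.6 tsp
quinoa: 175 g × 5/2 = 437.5 g
coconut milk: 175 mL × 5/2 ÷ 240 mL/cup ≈ 1.8 cup
vegetable broth: 4 tbsp × 5/2 = 10.0 tbsp
shredded cheddar: 5 oz × 5/2 = 12.5 oz

diced carrots: 0.6 tsp; quinoa: 437.5 g; coconut milk: 1.8 cup; vegetable broth: 10.0 tbsp; shredded cheddar: 12.5 oz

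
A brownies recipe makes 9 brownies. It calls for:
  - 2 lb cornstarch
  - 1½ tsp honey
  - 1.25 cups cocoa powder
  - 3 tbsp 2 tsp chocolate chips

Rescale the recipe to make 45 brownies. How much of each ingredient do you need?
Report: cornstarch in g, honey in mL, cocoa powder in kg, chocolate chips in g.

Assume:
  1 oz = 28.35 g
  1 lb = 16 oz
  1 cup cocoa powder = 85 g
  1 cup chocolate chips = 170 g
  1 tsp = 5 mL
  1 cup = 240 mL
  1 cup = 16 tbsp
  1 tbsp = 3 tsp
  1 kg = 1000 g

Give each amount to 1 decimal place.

Scaling factor: 45/9 = 5.
cornstarch: 2 lb × 5 × 16 oz/lb × 28.35 g/oz = 4536.0 g
honey: 1.5 tsp × 5 × 5 mL/tsp = 37.5 mL
cocoa powder: 1.25 cup × 5 × 85 g/cup ÷ 1000 g/kg ≈ 0.5 kg
chocolate chips: (3 tbsp + 2 tsp = 11/3 tbsp) × 5 ÷ 16 tbsp/cup × 170 g/cup ≈ 194.8 g

cornstarch: 4536.0 g; honey: 37.5 mL; cocoa powder: 0.5 kg; chocolate chips: 194.8 g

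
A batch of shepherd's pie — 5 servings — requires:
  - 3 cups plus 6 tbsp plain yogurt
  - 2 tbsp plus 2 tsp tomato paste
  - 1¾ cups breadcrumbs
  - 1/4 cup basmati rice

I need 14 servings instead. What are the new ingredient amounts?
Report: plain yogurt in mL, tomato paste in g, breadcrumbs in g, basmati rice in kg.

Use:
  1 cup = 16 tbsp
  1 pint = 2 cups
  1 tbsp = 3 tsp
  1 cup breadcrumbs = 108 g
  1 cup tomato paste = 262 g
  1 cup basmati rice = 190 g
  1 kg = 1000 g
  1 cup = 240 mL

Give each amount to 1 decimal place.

plain yogurt: 2268.0 mL; tomato paste: 122.3 g; breadcrumbs: 529.2 g; basmati rice: 0.1 kg

Scaling factor: 14/5 = 2.8.
plain yogurt: (3 cup + 6 tbsp = 3.375 cup) × 14/5 × 240 mL/cup = 2268.0 mL
tomato paste: (2 tbsp + 2 tsp = 8/3 tbsp) × 14/5 ÷ 16 tbsp/cup × 262 g/cup ≈ 122.3 g
breadcrumbs: 1.75 cup × 14/5 × 108 g/cup = 529.2 g
basmati rice: 0.25 cup × 14/5 × 190 g/cup ÷ 1000 g/kg ≈ 0.1 kg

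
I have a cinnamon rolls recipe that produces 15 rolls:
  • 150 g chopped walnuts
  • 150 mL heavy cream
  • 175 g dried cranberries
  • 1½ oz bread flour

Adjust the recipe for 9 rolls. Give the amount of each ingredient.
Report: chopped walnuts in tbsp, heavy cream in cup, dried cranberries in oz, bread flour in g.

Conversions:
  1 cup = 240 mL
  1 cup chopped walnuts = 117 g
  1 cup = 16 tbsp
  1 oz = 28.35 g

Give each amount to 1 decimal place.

chopped walnuts: 12.3 tbsp; heavy cream: 0.4 cup; dried cranberries: 3.7 oz; bread flour: 25.5 g

Scaling factor: 9/15 = 3/5 = 0.6.
chopped walnuts: 150 g × 3/5 ÷ 117 g/cup × 16 tbsp/cup ≈ 12.3 tbsp
heavy cream: 150 mL × 3/5 ÷ 240 mL/cup ≈ 0.4 cup
dried cranberries: 175 g × 3/5 ÷ 28.35 g/oz ≈ 3.7 oz
bread flour: 1.5 oz × 3/5 × 28.35 g/oz ≈ 25.5 g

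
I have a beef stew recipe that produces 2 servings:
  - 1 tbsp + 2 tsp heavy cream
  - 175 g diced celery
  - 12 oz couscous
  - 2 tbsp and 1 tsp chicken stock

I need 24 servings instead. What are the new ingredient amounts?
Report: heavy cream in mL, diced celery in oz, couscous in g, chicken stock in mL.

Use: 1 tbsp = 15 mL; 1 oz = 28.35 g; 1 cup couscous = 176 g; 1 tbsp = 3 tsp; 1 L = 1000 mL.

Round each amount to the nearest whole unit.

Scaling factor: 24/2 = 12.
heavy cream: (1 tbsp + 2 tsp = 5/3 tbsp) × 12 × 15 mL/tbsp = 300 mL
diced celery: 175 g × 12 ÷ 28.35 g/oz ≈ 74 oz
couscous: 12 oz × 12 × 28.35 g/oz ≈ 4082 g
chicken stock: (2 tbsp + 1 tsp = 7/3 tbsp) × 12 × 15 mL/tbsp = 420 mL

heavy cream: 300 mL; diced celery: 74 oz; couscous: 4082 g; chicken stock: 420 mL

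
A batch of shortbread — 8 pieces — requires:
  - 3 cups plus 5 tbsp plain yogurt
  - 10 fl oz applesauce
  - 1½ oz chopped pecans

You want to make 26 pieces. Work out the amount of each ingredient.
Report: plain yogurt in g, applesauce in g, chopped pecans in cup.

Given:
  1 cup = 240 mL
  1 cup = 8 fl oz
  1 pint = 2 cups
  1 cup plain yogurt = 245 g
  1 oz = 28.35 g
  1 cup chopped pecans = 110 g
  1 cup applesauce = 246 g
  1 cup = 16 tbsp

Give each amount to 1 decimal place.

Scaling factor: 26/8 = 13/4 = 3.25.
plain yogurt: (3 cup + 5 tbsp = 3.3125 cup) × 13/4 × 245 g/cup ≈ 2637.6 g
applesauce: 10 fl oz × 13/4 ÷ 8 fl oz/cup × 246 g/cup ≈ 999.4 g
chopped pecans: 1.5 oz × 13/4 × 28.35 g/oz ÷ 110 g/cup ≈ 1.3 cup

plain yogurt: 2637.6 g; applesauce: 999.4 g; chopped pecans: 1.3 cup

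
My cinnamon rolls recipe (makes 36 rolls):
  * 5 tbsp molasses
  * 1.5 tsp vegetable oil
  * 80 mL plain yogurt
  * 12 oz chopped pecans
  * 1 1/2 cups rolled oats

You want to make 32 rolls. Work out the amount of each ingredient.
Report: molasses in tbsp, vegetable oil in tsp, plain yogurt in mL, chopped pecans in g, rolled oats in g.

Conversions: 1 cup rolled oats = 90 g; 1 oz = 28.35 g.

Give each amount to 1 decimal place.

Scaling factor: 32/36 = 8/9.
molasses: 5 tbsp × 8/9 ≈ 4.4 tbsp
vegetable oil: 1.5 tsp × 8/9 ≈ 1.3 tsp
plain yogurt: 80 mL × 8/9 ≈ 71.1 mL
chopped pecans: 12 oz × 8/9 × 28.35 g/oz = 302.4 g
rolled oats: 1.5 cup × 8/9 × 90 g/cup = 120.0 g

molasses: 4.4 tbsp; vegetable oil: 1.3 tsp; plain yogurt: 71.1 mL; chopped pecans: 302.4 g; rolled oats: 120.0 g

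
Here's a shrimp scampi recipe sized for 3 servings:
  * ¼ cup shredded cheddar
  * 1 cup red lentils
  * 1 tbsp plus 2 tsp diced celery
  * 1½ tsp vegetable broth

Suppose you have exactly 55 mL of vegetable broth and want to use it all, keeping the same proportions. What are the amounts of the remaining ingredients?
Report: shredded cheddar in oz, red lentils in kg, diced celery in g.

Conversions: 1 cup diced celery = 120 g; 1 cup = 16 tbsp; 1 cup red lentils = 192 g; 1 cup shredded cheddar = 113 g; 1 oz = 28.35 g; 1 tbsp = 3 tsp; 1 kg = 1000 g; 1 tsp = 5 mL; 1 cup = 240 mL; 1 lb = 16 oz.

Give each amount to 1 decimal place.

The original recipe has 7.5 mL of vegetable broth, so the scaling factor is 55 ÷ 7.5 = 22/3.
shredded cheddar: 0.25 cup × 22/3 × 113 g/cup ÷ 28.35 g/oz ≈ 7.3 oz
red lentils: 1 cup × 22/3 × 192 g/cup ÷ 1000 g/kg ≈ 1.4 kg
diced celery: (1 tbsp + 2 tsp = 5/3 tbsp) × 22/3 ÷ 16 tbsp/cup × 120 g/cup ≈ 91.7 g

shredded cheddar: 7.3 oz; red lentils: 1.4 kg; diced celery: 91.7 g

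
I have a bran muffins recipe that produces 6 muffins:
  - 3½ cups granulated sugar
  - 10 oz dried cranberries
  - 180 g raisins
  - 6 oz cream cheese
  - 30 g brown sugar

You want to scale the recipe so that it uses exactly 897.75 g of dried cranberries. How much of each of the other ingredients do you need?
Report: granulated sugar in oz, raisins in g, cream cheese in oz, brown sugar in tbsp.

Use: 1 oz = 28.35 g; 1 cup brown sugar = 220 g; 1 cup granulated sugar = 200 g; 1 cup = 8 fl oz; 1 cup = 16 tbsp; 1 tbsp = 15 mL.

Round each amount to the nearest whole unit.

The original recipe has 283.5 g of dried cranberries, so the scaling factor is 897.75 ÷ 283.5 = 19/6.
granulated sugar: 3.5 cup × 19/6 × 200 g/cup ÷ 28.35 g/oz ≈ 78 oz
raisins: 180 g × 19/6 = 570 g
cream cheese: 6 oz × 19/6 = 19 oz
brown sugar: 30 g × 19/6 ÷ 220 g/cup × 16 tbsp/cup ≈ 7 tbsp

granulated sugar: 78 oz; raisins: 570 g; cream cheese: 19 oz; brown sugar: 7 tbsp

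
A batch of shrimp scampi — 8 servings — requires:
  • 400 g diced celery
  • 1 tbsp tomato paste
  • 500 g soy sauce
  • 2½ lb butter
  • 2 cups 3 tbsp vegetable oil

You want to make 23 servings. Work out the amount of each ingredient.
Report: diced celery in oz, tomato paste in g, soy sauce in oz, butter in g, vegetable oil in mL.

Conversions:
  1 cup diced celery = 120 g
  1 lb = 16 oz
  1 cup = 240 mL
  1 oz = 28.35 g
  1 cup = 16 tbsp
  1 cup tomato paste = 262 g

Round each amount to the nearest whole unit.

diced celery: 41 oz; tomato paste: 47 g; soy sauce: 51 oz; butter: 3260 g; vegetable oil: 1509 mL

Scaling factor: 23/8 = 2.875.
diced celery: 400 g × 23/8 ÷ 28.35 g/oz ≈ 41 oz
tomato paste: 1 tbsp × 23/8 ÷ 16 tbsp/cup × 262 g/cup ≈ 47 g
soy sauce: 500 g × 23/8 ÷ 28.35 g/oz ≈ 51 oz
butter: 2.5 lb × 23/8 × 16 oz/lb × 28.35 g/oz ≈ 3260 g
vegetable oil: (2 cup + 3 tbsp = 2.1875 cup) × 23/8 × 240 mL/cup ≈ 1509 mL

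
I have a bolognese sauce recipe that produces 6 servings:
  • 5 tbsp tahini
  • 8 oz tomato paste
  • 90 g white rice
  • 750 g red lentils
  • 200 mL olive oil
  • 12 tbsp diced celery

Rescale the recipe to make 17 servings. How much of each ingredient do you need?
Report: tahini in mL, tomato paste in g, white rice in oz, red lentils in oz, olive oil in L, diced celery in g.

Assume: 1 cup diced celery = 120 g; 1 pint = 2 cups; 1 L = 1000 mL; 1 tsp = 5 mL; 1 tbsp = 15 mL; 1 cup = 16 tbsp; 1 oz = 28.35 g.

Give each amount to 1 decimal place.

tahini: 212.5 mL; tomato paste: 642.6 g; white rice: 9.0 oz; red lentils: 75.0 oz; olive oil: 0.6 L; diced celery: 255.0 g

Scaling factor: 17/6.
tahini: 5 tbsp × 17/6 × 15 mL/tbsp = 212.5 mL
tomato paste: 8 oz × 17/6 × 28.35 g/oz = 642.6 g
white rice: 90 g × 17/6 ÷ 28.35 g/oz ≈ 9.0 oz
red lentils: 750 g × 17/6 ÷ 28.35 g/oz ≈ 75.0 oz
olive oil: 200 mL × 17/6 ÷ 1000 mL/L ≈ 0.6 L
diced celery: 12 tbsp × 17/6 ÷ 16 tbsp/cup × 120 g/cup = 255.0 g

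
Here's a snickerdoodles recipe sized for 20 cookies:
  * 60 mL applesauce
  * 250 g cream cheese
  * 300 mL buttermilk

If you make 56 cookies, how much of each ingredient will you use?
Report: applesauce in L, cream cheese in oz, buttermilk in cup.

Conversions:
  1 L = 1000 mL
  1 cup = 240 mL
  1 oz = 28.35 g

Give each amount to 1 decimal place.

Scaling factor: 56/20 = 14/5 = 2.8.
applesauce: 60 mL × 14/5 ÷ 1000 mL/L ≈ 0.2 L
cream cheese: 250 g × 14/5 ÷ 28.35 g/oz ≈ 24.7 oz
buttermilk: 300 mL × 14/5 ÷ 240 mL/cup = 3.5 cup

applesauce: 0.2 L; cream cheese: 24.7 oz; buttermilk: 3.5 cup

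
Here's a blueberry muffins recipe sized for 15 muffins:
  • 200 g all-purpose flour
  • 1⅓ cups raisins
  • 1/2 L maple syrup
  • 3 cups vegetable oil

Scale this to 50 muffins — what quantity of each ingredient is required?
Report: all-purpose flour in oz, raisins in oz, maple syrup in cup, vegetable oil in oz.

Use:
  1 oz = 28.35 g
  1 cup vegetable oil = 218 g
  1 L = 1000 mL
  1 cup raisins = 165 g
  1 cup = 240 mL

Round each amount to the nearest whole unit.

all-purpose flour: 24 oz; raisins: 26 oz; maple syrup: 7 cup; vegetable oil: 77 oz

Scaling factor: 50/15 = 10/3.
all-purpose flour: 200 g × 10/3 ÷ 28.35 g/oz ≈ 24 oz
raisins: 4/3 cup × 10/3 × 165 g/cup ÷ 28.35 g/oz ≈ 26 oz
maple syrup: 0.5 L × 10/3 × 1000 mL/L ÷ 240 mL/cup ≈ 7 cup
vegetable oil: 3 cup × 10/3 × 218 g/cup ÷ 28.35 g/oz ≈ 77 oz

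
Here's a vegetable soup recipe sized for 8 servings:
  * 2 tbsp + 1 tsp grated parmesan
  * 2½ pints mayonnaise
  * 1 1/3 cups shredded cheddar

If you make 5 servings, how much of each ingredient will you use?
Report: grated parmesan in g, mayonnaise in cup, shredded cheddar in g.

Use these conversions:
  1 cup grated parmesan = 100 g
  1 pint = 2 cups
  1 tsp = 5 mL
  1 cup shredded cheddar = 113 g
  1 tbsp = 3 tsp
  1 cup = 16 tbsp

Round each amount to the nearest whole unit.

grated parmesan: 9 g; mayonnaise: 3 cup; shredded cheddar: 94 g

Scaling factor: 5/8 = 0.625.
grated parmesan: (2 tbsp + 1 tsp = 7/3 tbsp) × 5/8 ÷ 16 tbsp/cup × 100 g/cup ≈ 9 g
mayonnaise: 2.5 pint × 5/8 × 2 cup/pint ≈ 3 cup
shredded cheddar: 4/3 cup × 5/8 × 113 g/cup ≈ 94 g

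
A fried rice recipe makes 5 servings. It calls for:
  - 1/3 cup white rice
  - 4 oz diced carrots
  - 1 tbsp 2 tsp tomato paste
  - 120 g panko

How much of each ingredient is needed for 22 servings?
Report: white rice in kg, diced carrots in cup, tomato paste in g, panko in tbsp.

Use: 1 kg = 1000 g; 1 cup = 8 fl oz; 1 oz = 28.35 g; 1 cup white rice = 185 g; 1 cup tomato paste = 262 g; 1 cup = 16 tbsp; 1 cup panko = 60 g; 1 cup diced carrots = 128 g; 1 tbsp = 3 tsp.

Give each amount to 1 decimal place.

white rice: 0.3 kg; diced carrots: 3.9 cup; tomato paste: 120.1 g; panko: 140.8 tbsp

Scaling factor: 22/5 = 4.4.
white rice: 1/3 cup × 22/5 × 185 g/cup ÷ 1000 g/kg ≈ 0.3 kg
diced carrots: 4 oz × 22/5 × 28.35 g/oz ÷ 128 g/cup ≈ 3.9 cup
tomato paste: (1 tbsp + 2 tsp = 5/3 tbsp) × 22/5 ÷ 16 tbsp/cup × 262 g/cup ≈ 120.1 g
panko: 120 g × 22/5 ÷ 60 g/cup × 16 tbsp/cup = 140.8 tbsp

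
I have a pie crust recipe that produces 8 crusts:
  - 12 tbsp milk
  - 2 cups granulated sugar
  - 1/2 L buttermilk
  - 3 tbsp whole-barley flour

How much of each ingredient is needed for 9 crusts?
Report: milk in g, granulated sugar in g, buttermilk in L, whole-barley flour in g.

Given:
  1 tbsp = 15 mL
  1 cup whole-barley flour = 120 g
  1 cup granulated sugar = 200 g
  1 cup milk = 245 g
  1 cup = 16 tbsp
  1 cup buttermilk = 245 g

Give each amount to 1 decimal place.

milk: 206.7 g; granulated sugar: 450.0 g; buttermilk: 0.6 L; whole-barley flour: 25.3 g

Scaling factor: 9/8 = 1.125.
milk: 12 tbsp × 9/8 ÷ 16 tbsp/cup × 245 g/cup ≈ 206.7 g
granulated sugar: 2 cup × 9/8 × 200 g/cup = 450.0 g
buttermilk: 0.5 L × 9/8 ≈ 0.6 L
whole-barley flour: 3 tbsp × 9/8 ÷ 16 tbsp/cup × 120 g/cup ≈ 25.3 g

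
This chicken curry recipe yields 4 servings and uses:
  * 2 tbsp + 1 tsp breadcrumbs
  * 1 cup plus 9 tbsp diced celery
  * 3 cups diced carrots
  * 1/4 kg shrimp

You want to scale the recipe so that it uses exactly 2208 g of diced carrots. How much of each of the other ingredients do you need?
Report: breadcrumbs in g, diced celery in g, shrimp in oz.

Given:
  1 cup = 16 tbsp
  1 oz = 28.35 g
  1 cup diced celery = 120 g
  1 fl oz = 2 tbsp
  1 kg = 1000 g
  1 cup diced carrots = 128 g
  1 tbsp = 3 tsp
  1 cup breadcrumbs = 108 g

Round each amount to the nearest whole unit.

breadcrumbs: 91 g; diced celery: 1078 g; shrimp: 51 oz

The original recipe has 384 g of diced carrots, so the scaling factor is 2208 ÷ 384 = 23/4 = 5.75.
breadcrumbs: (2 tbsp + 1 tsp = 7/3 tbsp) × 23/4 ÷ 16 tbsp/cup × 108 g/cup ≈ 91 g
diced celery: (1 cup + 9 tbsp = 1.5625 cup) × 23/4 × 120 g/cup ≈ 1078 g
shrimp: 0.25 kg × 23/4 × 1000 g/kg ÷ 28.35 g/oz ≈ 51 oz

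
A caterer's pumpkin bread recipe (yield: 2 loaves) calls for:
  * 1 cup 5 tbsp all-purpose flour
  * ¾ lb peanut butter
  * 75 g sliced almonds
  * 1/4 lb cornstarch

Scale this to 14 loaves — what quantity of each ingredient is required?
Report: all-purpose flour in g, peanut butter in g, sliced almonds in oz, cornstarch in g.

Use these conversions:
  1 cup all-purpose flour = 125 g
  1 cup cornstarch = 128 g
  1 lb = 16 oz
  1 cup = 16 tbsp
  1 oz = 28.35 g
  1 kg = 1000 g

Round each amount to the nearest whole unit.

all-purpose flour: 1148 g; peanut butter: 2381 g; sliced almonds: 19 oz; cornstarch: 794 g

Scaling factor: 14/2 = 7.
all-purpose flour: (1 cup + 5 tbsp = 1.3125 cup) × 7 × 125 g/cup ≈ 1148 g
peanut butter: 0.75 lb × 7 × 16 oz/lb × 28.35 g/oz ≈ 2381 g
sliced almonds: 75 g × 7 ÷ 28.35 g/oz ≈ 19 oz
cornstarch: 0.25 lb × 7 × 16 oz/lb × 28.35 g/oz ≈ 794 g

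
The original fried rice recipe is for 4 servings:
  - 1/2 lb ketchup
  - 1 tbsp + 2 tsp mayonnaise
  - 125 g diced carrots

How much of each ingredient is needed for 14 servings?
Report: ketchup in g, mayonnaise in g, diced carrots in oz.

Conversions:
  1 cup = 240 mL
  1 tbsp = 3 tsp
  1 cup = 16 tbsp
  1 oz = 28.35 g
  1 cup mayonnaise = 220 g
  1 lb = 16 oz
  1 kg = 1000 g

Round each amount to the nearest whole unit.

Scaling factor: 14/4 = 7/2 = 3.5.
ketchup: 0.5 lb × 7/2 × 16 oz/lb × 28.35 g/oz ≈ 794 g
mayonnaise: (1 tbsp + 2 tsp = 5/3 tbsp) × 7/2 ÷ 16 tbsp/cup × 220 g/cup ≈ 80 g
diced carrots: 125 g × 7/2 ÷ 28.35 g/oz ≈ 15 oz

ketchup: 794 g; mayonnaise: 80 g; diced carrots: 15 oz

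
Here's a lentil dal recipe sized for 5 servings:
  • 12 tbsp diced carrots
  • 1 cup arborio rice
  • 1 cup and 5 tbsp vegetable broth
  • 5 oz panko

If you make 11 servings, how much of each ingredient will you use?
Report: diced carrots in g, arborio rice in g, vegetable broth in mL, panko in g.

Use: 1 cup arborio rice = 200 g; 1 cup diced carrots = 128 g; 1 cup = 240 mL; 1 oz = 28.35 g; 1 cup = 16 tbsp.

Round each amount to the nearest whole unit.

diced carrots: 211 g; arborio rice: 440 g; vegetable broth: 693 mL; panko: 312 g

Scaling factor: 11/5 = 2.2.
diced carrots: 12 tbsp × 11/5 ÷ 16 tbsp/cup × 128 g/cup ≈ 211 g
arborio rice: 1 cup × 11/5 × 200 g/cup = 440 g
vegetable broth: (1 cup + 5 tbsp = 1.3125 cup) × 11/5 × 240 mL/cup = 693 mL
panko: 5 oz × 11/5 × 28.35 g/oz ≈ 312 g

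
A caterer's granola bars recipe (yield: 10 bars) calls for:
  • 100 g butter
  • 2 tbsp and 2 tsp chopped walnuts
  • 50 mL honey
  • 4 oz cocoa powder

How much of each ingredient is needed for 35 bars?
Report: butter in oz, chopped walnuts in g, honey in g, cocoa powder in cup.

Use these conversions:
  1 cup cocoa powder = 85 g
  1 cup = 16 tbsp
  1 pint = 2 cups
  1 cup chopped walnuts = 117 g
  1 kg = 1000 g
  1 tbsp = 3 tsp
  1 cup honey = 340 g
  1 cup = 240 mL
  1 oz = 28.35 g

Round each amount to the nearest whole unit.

butter: 12 oz; chopped walnuts: 68 g; honey: 248 g; cocoa powder: 5 cup

Scaling factor: 35/10 = 7/2 = 3.5.
butter: 100 g × 7/2 ÷ 28.35 g/oz ≈ 12 oz
chopped walnuts: (2 tbsp + 2 tsp = 8/3 tbsp) × 7/2 ÷ 16 tbsp/cup × 117 g/cup ≈ 68 g
honey: 50 mL × 7/2 ÷ 240 mL/cup × 340 g/cup ≈ 248 g
cocoa powder: 4 oz × 7/2 × 28.35 g/oz ÷ 85 g/cup ≈ 5 cup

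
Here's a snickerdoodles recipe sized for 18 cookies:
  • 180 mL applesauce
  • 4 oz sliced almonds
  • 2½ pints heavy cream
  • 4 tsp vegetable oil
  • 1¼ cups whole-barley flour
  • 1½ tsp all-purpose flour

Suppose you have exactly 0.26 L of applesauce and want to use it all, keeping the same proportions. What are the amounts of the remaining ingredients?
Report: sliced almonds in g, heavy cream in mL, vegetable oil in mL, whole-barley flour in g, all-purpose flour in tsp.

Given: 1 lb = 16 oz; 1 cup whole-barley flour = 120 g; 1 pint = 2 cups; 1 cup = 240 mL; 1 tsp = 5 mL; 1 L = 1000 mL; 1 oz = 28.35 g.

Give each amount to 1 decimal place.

sliced almonds: 163.8 g; heavy cream: 1733.3 mL; vegetable oil: 28.9 mL; whole-barley flour: 216.7 g; all-purpose flour: 2.2 tsp

The original recipe has 0.18 L of applesauce, so the scaling factor is 0.26 ÷ 0.18 = 13/9.
sliced almonds: 4 oz × 13/9 × 28.35 g/oz = 163.8 g
heavy cream: 2.5 pint × 13/9 × 2 cup/pint × 240 mL/cup ≈ 1733.3 mL
vegetable oil: 4 tsp × 13/9 × 5 mL/tsp ≈ 28.9 mL
whole-barley flour: 1.25 cup × 13/9 × 120 g/cup ≈ 216.7 g
all-purpose flour: 1.5 tsp × 13/9 ≈ 2.2 tsp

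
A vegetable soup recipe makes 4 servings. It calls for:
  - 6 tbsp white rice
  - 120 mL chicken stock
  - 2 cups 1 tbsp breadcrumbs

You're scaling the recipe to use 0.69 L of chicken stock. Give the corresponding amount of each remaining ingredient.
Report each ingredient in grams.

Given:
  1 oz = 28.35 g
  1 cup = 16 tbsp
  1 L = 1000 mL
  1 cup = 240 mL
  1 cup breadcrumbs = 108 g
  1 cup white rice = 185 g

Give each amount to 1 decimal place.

The original recipe has 0.12 L of chicken stock, so the scaling factor is 0.69 ÷ 0.12 = 23/4 = 5.75.
white rice: 6 tbsp × 23/4 ÷ 16 tbsp/cup × 185 g/cup ≈ 398.9 g
breadcrumbs: (2 cup + 1 tbsp = 2.0625 cup) × 23/4 × 108 g/cup ≈ 1280.8 g

white rice: 398.9 g; breadcrumbs: 1280.8 g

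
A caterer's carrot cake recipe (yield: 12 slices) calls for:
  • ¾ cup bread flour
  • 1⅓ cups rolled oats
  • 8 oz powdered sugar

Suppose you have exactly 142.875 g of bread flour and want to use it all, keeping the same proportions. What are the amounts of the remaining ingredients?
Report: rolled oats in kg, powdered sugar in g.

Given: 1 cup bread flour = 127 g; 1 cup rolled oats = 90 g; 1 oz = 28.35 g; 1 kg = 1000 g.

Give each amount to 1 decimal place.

rolled oats: 0.2 kg; powdered sugar: 340.2 g

The original recipe has 95.25 g of bread flour, so the scaling factor is 142.875 ÷ 95.25 = 3/2 = 1.5.
rolled oats: 4/3 cup × 3/2 × 90 g/cup ÷ 1000 g/kg ≈ 0.2 kg
powdered sugar: 8 oz × 3/2 × 28.35 g/oz = 340.2 g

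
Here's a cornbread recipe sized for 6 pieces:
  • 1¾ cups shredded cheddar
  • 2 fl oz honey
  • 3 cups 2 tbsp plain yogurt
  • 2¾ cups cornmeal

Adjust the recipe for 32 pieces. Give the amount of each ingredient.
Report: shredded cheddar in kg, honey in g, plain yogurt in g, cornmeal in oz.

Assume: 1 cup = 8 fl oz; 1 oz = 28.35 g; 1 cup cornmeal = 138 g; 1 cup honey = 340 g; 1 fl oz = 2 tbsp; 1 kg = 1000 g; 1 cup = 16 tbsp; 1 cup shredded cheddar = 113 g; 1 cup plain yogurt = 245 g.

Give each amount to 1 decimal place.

shredded cheddar: 1.1 kg; honey: 453.3 g; plain yogurt: 4083.3 g; cornmeal: 71.4 oz

Scaling factor: 32/6 = 16/3.
shredded cheddar: 1.75 cup × 16/3 × 113 g/cup ÷ 1000 g/kg ≈ 1.1 kg
honey: 2 fl oz × 16/3 ÷ 8 fl oz/cup × 340 g/cup ≈ 453.3 g
plain yogurt: (3 cup + 2 tbsp = 3.125 cup) × 16/3 × 245 g/cup ≈ 4083.3 g
cornmeal: 2.75 cup × 16/3 × 138 g/cup ÷ 28.35 g/oz ≈ 71.4 oz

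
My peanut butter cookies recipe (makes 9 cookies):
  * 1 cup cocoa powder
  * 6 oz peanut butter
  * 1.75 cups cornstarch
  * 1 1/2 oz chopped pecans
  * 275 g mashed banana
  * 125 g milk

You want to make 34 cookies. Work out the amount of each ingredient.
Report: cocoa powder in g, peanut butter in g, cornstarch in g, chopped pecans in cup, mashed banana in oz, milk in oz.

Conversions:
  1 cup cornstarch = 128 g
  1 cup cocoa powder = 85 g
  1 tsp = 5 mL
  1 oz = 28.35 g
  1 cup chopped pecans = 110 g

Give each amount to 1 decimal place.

Scaling factor: 34/9.
cocoa powder: 1 cup × 34/9 × 85 g/cup ≈ 321.1 g
peanut butter: 6 oz × 34/9 × 28.35 g/oz = 642.6 g
cornstarch: 1.75 cup × 34/9 × 128 g/cup ≈ 846.2 g
chopped pecans: 1.5 oz × 34/9 × 28.35 g/oz ÷ 110 g/cup ≈ 1.5 cup
mashed banana: 275 g × 34/9 ÷ 28.35 g/oz ≈ 36.6 oz
milk: 125 g × 34/9 ÷ 28.35 g/oz ≈ 16.7 oz

cocoa powder: 321.1 g; peanut butter: 642.6 g; cornstarch: 846.2 g; chopped pecans: 1.5 cup; mashed banana: 36.6 oz; milk: 16.7 oz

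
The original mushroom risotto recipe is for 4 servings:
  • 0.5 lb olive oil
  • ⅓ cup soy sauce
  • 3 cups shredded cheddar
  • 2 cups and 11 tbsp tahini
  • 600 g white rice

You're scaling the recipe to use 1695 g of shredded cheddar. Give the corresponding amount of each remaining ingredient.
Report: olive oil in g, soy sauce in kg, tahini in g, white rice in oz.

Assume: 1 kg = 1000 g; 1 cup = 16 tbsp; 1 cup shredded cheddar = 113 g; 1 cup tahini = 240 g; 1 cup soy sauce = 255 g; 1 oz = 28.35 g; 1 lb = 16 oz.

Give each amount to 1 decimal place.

olive oil: 1134.0 g; soy sauce: 0.4 kg; tahini: 3225.0 g; white rice: 105.8 oz

The original recipe has 339 g of shredded cheddar, so the scaling factor is 1695 ÷ 339 = 5.
olive oil: 0.5 lb × 5 × 16 oz/lb × 28.35 g/oz = 1134.0 g
soy sauce: 1/3 cup × 5 × 255 g/cup ÷ 1000 g/kg ≈ 0.4 kg
tahini: (2 cup + 11 tbsp = 2.6875 cup) × 5 × 240 g/cup = 3225.0 g
white rice: 600 g × 5 ÷ 28.35 g/oz ≈ 105.8 oz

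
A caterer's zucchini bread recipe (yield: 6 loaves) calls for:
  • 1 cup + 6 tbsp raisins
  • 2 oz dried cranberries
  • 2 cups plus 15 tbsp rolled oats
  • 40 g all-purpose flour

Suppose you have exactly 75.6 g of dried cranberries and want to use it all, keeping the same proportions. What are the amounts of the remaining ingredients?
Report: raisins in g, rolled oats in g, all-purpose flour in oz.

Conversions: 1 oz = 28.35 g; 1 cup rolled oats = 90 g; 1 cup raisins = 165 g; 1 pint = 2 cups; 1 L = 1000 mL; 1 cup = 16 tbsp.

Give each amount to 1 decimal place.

raisins: 302.5 g; rolled oats: 352.5 g; all-purpose flour: 1.9 oz

The original recipe has 56.7 g of dried cranberries, so the scaling factor is 75.6 ÷ 56.7 = 4/3.
raisins: (1 cup + 6 tbsp = 1.375 cup) × 4/3 × 165 g/cup = 302.5 g
rolled oats: (2 cup + 15 tbsp = 2.9375 cup) × 4/3 × 90 g/cup = 352.5 g
all-purpose flour: 40 g × 4/3 ÷ 28.35 g/oz ≈ 1.9 oz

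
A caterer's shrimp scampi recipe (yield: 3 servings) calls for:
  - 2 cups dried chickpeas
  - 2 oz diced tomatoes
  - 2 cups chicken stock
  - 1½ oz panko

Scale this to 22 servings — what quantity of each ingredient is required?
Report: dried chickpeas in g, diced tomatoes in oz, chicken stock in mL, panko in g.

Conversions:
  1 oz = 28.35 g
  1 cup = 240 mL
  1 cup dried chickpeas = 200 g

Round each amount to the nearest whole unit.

Scaling factor: 22/3.
dried chickpeas: 2 cup × 22/3 × 200 g/cup ≈ 2933 g
diced tomatoes: 2 oz × 22/3 ≈ 15 oz
chicken stock: 2 cup × 22/3 × 240 mL/cup = 3520 mL
panko: 1.5 oz × 22/3 × 28.35 g/oz ≈ 312 g

dried chickpeas: 2933 g; diced tomatoes: 15 oz; chicken stock: 3520 mL; panko: 312 g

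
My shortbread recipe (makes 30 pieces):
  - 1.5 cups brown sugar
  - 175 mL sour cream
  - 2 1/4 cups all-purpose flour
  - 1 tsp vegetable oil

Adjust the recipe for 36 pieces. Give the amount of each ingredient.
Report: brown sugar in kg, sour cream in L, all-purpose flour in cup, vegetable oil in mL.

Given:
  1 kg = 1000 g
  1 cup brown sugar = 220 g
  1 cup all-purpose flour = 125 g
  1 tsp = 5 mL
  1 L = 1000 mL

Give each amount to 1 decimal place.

Scaling factor: 36/30 = 6/5 = 1.2.
brown sugar: 1.5 cup × 6/5 × 220 g/cup ÷ 1000 g/kg ≈ 0.4 kg
sour cream: 175 mL × 6/5 ÷ 1000 mL/L ≈ 0.2 L
all-purpose flour: 2.25 cup × 6/5 = 2.7 cup
vegetable oil: 1 tsp × 6/5 × 5 mL/tsp = 6.0 mL

brown sugar: 0.4 kg; sour cream: 0.2 L; all-purpose flour: 2.7 cup; vegetable oil: 6.0 mL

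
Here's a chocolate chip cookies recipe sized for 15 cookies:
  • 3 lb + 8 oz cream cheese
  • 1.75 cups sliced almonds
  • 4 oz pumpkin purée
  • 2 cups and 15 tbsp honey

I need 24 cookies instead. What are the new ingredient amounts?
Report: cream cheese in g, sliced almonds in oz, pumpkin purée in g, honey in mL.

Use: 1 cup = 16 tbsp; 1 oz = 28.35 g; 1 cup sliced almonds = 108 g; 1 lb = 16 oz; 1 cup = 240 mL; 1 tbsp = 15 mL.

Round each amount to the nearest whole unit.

cream cheese: 2540 g; sliced almonds: 11 oz; pumpkin purée: 181 g; honey: 1128 mL

Scaling factor: 24/15 = 8/5 = 1.6.
cream cheese: (3 lb + 8 oz = 3.5 lb) × 8/5 × 16 oz/lb × 28.35 g/oz ≈ 2540 g
sliced almonds: 1.75 cup × 8/5 × 108 g/cup ÷ 28.35 g/oz ≈ 11 oz
pumpkin purée: 4 oz × 8/5 × 28.35 g/oz ≈ 181 g
honey: (2 cup + 15 tbsp = 2.9375 cup) × 8/5 × 240 mL/cup = 1128 mL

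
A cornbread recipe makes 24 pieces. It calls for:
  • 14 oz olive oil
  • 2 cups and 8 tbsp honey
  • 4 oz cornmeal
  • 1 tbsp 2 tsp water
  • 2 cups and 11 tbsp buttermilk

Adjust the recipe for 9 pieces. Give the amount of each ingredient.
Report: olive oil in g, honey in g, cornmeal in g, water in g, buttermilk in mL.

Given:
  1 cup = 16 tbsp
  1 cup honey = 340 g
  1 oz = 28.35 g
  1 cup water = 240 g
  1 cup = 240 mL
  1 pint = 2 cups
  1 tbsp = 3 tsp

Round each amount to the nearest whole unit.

Scaling factor: 9/24 = 3/8 = 0.375.
olive oil: 14 oz × 3/8 × 28.35 g/oz ≈ 149 g
honey: (2 cup + 8 tbsp = 2.5 cup) × 3/8 × 340 g/cup ≈ 319 g
cornmeal: 4 oz × 3/8 × 28.35 g/oz ≈ 43 g
water: (1 tbsp + 2 tsp = 5/3 tbsp) × 3/8 ÷ 16 tbsp/cup × 240 g/cup ≈ 9 g
buttermilk: (2 cup + 11 tbsp = 2.6875 cup) × 3/8 × 240 mL/cup ≈ 242 mL

olive oil: 149 g; honey: 319 g; cornmeal: 43 g; water: 9 g; buttermilk: 242 mL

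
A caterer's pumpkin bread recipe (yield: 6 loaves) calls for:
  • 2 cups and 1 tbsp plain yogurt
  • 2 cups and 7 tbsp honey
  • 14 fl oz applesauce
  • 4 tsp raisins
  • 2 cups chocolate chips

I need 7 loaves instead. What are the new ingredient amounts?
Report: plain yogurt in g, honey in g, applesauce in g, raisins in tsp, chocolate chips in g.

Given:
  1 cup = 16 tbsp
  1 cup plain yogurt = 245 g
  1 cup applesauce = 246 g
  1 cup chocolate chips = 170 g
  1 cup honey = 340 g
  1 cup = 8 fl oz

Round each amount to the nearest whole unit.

Scaling factor: 7/6.
plain yogurt: (2 cup + 1 tbsp = 2.0625 cup) × 7/6 × 245 g/cup ≈ 590 g
honey: (2 cup + 7 tbsp = 2.4375 cup) × 7/6 × 340 g/cup ≈ 967 g
applesauce: 14 fl oz × 7/6 ÷ 8 fl oz/cup × 246 g/cup ≈ 502 g
raisins: 4 tsp × 7/6 ≈ 5 tsp
chocolate chips: 2 cup × 7/6 × 170 g/cup ≈ 397 g

plain yogurt: 590 g; honey: 967 g; applesauce: 502 g; raisins: 5 tsp; chocolate chips: 397 g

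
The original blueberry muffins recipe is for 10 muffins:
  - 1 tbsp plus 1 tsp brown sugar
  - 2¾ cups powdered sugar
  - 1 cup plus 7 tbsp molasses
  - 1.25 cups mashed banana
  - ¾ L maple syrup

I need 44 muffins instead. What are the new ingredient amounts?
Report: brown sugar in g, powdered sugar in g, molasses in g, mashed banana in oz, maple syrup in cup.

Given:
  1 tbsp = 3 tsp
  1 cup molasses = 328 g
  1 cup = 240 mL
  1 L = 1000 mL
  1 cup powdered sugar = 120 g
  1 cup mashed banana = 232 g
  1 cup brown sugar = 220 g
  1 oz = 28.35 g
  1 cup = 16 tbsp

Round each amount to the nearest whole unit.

Scaling factor: 44/10 = 22/5 = 4.4.
brown sugar: (1 tbsp + 1 tsp = 4/3 tbsp) × 22/5 ÷ 16 tbsp/cup × 220 g/cup ≈ 81 g
powdered sugar: 2.75 cup × 22/5 × 120 g/cup = 1452 g
molasses: (1 cup + 7 tbsp = 1.4375 cup) × 22/5 × 328 g/cup ≈ 2075 g
mashed banana: 1.25 cup × 22/5 × 232 g/cup ÷ 28.35 g/oz ≈ 45 oz
maple syrup: 0.75 L × 22/5 × 1000 mL/L ÷ 240 mL/cup ≈ 14 cup

brown sugar: 81 g; powdered sugar: 1452 g; molasses: 2075 g; mashed banana: 45 oz; maple syrup: 14 cup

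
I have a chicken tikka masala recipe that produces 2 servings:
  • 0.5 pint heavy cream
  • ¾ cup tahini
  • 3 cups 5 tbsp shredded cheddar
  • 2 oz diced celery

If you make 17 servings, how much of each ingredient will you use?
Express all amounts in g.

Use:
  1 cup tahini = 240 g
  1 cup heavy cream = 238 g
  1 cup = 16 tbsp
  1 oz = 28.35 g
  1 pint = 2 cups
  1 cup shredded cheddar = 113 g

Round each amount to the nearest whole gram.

heavy cream: 2023 g; tahini: 1530 g; shredded cheddar: 3182 g; diced celery: 482 g

Scaling factor: 17/2 = 8.5.
heavy cream: 0.5 pint × 17/2 × 2 cup/pint × 238 g/cup = 2023 g
tahini: 0.75 cup × 17/2 × 240 g/cup = 1530 g
shredded cheddar: (3 cup + 5 tbsp = 3.3125 cup) × 17/2 × 113 g/cup ≈ 3182 g
diced celery: 2 oz × 17/2 × 28.35 g/oz ≈ 482 g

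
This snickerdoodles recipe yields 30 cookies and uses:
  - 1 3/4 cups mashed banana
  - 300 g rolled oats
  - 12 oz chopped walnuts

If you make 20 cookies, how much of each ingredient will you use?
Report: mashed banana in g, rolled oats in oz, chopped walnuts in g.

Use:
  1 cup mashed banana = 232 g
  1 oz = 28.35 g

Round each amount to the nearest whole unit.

Scaling factor: 20/30 = 2/3.
mashed banana: 1.75 cup × 2/3 × 232 g/cup ≈ 271 g
rolled oats: 300 g × 2/3 ÷ 28.35 g/oz ≈ 7 oz
chopped walnuts: 12 oz × 2/3 × 28.35 g/oz ≈ 227 g

mashed banana: 271 g; rolled oats: 7 oz; chopped walnuts: 227 g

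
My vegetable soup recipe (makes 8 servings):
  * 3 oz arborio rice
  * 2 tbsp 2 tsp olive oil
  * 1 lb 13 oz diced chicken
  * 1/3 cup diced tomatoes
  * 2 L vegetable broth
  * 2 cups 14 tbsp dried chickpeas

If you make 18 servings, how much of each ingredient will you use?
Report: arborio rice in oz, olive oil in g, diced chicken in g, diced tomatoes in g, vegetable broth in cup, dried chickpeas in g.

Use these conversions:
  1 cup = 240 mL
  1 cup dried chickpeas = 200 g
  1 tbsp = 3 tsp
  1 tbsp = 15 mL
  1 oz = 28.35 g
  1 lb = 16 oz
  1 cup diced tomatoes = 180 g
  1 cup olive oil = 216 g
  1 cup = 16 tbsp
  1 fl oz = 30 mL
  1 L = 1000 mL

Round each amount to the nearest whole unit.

arborio rice: 7 oz; olive oil: 81 g; diced chicken: 1850 g; diced tomatoes: 135 g; vegetable broth: 19 cup; dried chickpeas: 1294 g

Scaling factor: 18/8 = 9/4 = 2.25.
arborio rice: 3 oz × 9/4 ≈ 7 oz
olive oil: (2 tbsp + 2 tsp = 8/3 tbsp) × 9/4 ÷ 16 tbsp/cup × 216 g/cup = 81 g
diced chicken: (1 lb + 13 oz = 1.8125 lb) × 9/4 × 16 oz/lb × 28.35 g/oz ≈ 1850 g
diced tomatoes: 1/3 cup × 9/4 × 180 g/cup = 135 g
vegetable broth: 2 L × 9/4 × 1000 mL/L ÷ 240 mL/cup ≈ 19 cup
dried chickpeas: (2 cup + 14 tbsp = 2.875 cup) × 9/4 × 200 g/cup ≈ 1294 g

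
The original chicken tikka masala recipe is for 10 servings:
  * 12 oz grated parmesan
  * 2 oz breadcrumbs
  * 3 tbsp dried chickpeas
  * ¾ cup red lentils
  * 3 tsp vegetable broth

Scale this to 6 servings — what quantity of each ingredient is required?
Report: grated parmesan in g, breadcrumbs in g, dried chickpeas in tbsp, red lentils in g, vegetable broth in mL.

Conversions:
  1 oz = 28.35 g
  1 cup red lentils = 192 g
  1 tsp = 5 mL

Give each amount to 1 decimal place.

grated parmesan: 204.1 g; breadcrumbs: 34.0 g; dried chickpeas: 1.8 tbsp; red lentils: 86.4 g; vegetable broth: 9.0 mL

Scaling factor: 6/10 = 3/5 = 0.6.
grated parmesan: 12 oz × 3/5 × 28.35 g/oz ≈ 204.1 g
breadcrumbs: 2 oz × 3/5 × 28.35 g/oz ≈ 34.0 g
dried chickpeas: 3 tbsp × 3/5 = 1.8 tbsp
red lentils: 0.75 cup × 3/5 × 192 g/cup = 86.4 g
vegetable broth: 3 tsp × 3/5 × 5 mL/tsp = 9.0 mL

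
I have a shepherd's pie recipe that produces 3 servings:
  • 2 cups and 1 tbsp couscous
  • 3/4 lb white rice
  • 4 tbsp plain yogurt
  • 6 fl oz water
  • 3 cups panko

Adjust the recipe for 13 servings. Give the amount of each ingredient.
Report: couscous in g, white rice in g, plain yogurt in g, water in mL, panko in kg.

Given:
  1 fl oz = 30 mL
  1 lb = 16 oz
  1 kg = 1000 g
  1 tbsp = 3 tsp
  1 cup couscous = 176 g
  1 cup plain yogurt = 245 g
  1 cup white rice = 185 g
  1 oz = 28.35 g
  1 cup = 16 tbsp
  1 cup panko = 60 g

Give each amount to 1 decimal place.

couscous: 1573.0 g; white rice: 1474.2 g; plain yogurt: 265.4 g; water: 780.0 mL; panko: 0.8 kg

Scaling factor: 13/3.
couscous: (2 cup + 1 tbsp = 2.0625 cup) × 13/3 × 176 g/cup = 1573.0 g
white rice: 0.75 lb × 13/3 × 16 oz/lb × 28.35 g/oz = 1474.2 g
plain yogurt: 4 tbsp × 13/3 ÷ 16 tbsp/cup × 245 g/cup ≈ 265.4 g
water: 6 fl oz × 13/3 × 30 mL/fl oz = 780.0 mL
panko: 3 cup × 13/3 × 60 g/cup ÷ 1000 g/kg ≈ 0.8 kg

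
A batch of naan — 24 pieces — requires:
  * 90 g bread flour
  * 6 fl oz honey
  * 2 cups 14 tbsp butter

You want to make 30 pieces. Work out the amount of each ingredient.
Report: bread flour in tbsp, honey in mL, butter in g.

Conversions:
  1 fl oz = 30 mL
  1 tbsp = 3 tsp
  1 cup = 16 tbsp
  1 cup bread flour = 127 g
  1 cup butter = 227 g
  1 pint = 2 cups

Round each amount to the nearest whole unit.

Scaling factor: 30/24 = 5/4 = 1.25.
bread flour: 90 g × 5/4 ÷ 127 g/cup × 16 tbsp/cup ≈ 14 tbsp
honey: 6 fl oz × 5/4 × 30 mL/fl oz = 225 mL
butter: (2 cup + 14 tbsp = 2.875 cup) × 5/4 × 227 g/cup ≈ 816 g

bread flour: 14 tbsp; honey: 225 mL; butter: 816 g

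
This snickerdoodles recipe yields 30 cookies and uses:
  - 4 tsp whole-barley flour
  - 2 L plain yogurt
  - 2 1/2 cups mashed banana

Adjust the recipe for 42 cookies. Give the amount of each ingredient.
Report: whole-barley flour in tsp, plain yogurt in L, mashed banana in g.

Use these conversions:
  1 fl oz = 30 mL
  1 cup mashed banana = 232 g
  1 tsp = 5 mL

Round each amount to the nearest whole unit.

whole-barley flour: 6 tsp; plain yogurt: 3 L; mashed banana: 812 g

Scaling factor: 42/30 = 7/5 = 1.4.
whole-barley flour: 4 tsp × 7/5 ≈ 6 tsp
plain yogurt: 2 L × 7/5 ≈ 3 L
mashed banana: 2.5 cup × 7/5 × 232 g/cup = 812 g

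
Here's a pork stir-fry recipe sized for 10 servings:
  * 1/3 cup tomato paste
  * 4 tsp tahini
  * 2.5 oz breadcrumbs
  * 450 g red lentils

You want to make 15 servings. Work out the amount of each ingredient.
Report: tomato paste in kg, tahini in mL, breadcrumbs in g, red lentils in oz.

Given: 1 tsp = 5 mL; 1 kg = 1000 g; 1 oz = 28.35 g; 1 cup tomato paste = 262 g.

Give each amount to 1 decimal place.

Scaling factor: 15/10 = 3/2 = 1.5.
tomato paste: 1/3 cup × 3/2 × 262 g/cup ÷ 1000 g/kg ≈ 0.1 kg
tahini: 4 tsp × 3/2 × 5 mL/tsp = 30.0 mL
breadcrumbs: 2.5 oz × 3/2 × 28.35 g/oz ≈ 106.3 g
red lentils: 450 g × 3/2 ÷ 28.35 g/oz ≈ 23.8 oz

tomato paste: 0.1 kg; tahini: 30.0 mL; breadcrumbs: 106.3 g; red lentils: 23.8 oz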